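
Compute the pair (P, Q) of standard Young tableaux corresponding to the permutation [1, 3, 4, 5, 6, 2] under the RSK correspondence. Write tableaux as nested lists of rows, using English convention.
Insert each entry of the permutation into P by Schensted row insertion, recording in Q the position of each new cell.

Insert 1: appended to row 1. P = [[1]].
Insert 3: appended to row 1. P = [[1, 3]].
Insert 4: appended to row 1. P = [[1, 3, 4]].
Insert 5: appended to row 1. P = [[1, 3, 4, 5]].
Insert 6: appended to row 1. P = [[1, 3, 4, 5, 6]].
Insert 2: 2 bumps 3 from row 1; 3 starts row 2. P = [[1, 2, 4, 5, 6], [3]].

So P = [[1, 2, 4, 5, 6], [3]], Q = [[1, 2, 3, 4, 5], [6]].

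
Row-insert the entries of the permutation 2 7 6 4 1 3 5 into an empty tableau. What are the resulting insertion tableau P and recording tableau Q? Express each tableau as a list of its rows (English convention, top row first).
P = [[1, 3, 5], [2, 4], [6], [7]], Q = [[1, 2, 7], [3, 6], [4], [5]]

Insert each entry of the permutation into P by Schensted row insertion, recording in Q the position of each new cell.

Insert 2: appended to row 1. P = [[2]].
Insert 7: appended to row 1. P = [[2, 7]].
Insert 6: 6 bumps 7 from row 1; 7 starts row 2. P = [[2, 6], [7]].
Insert 4: 4 bumps 6 from row 1; 6 bumps 7 from row 2; 7 starts row 3. P = [[2, 4], [6], [7]].
Insert 1: 1 bumps 2 from row 1; 2 bumps 6 from row 2; 6 bumps 7 from row 3; 7 starts row 4. P = [[1, 4], [2], [6], [7]].
Insert 3: 3 bumps 4 from row 1; 4 appends to row 2. P = [[1, 3], [2, 4], [6], [7]].
Insert 5: appended to row 1. P = [[1, 3, 5], [2, 4], [6], [7]].

So P = [[1, 3, 5], [2, 4], [6], [7]], Q = [[1, 2, 7], [3, 6], [4], [5]].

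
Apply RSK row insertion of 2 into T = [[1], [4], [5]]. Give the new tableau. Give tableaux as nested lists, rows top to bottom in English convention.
[[1, 2], [4], [5]]

2 is larger than every entry of row 1, so it is appended to row 1. The new tableau is [[1, 2], [4], [5]].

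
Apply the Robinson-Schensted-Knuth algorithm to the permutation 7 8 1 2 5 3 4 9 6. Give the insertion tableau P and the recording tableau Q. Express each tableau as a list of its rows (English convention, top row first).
Insert each entry of the permutation into P by Schensted row insertion, recording in Q the position of each new cell.

Insert 7: appended to row 1. P = [[7]].
Insert 8: appended to row 1. P = [[7, 8]].
Insert 1: 1 bumps 7 from row 1; 7 starts row 2. P = [[1, 8], [7]].
Insert 2: 2 bumps 8 from row 1; 8 appends to row 2. P = [[1, 2], [7, 8]].
Insert 5: appended to row 1. P = [[1, 2, 5], [7, 8]].
Insert 3: 3 bumps 5 from row 1; 5 bumps 7 from row 2; 7 starts row 3. P = [[1, 2, 3], [5, 8], [7]].
Insert 4: appended to row 1. P = [[1, 2, 3, 4], [5, 8], [7]].
Insert 9: appended to row 1. P = [[1, 2, 3, 4, 9], [5, 8], [7]].
Insert 6: 6 bumps 9 from row 1; 9 appends to row 2. P = [[1, 2, 3, 4, 6], [5, 8, 9], [7]].

So P = [[1, 2, 3, 4, 6], [5, 8, 9], [7]], Q = [[1, 2, 5, 7, 8], [3, 4, 9], [6]].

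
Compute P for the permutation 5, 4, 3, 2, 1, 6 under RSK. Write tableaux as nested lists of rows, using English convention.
Insert 5: appended to row 1. P = [[5]].
Insert 4: 4 bumps 5 from row 1; 5 starts row 2. P = [[4], [5]].
Insert 3: 3 bumps 4 from row 1; 4 bumps 5 from row 2; 5 starts row 3. P = [[3], [4], [5]].
Insert 2: 2 bumps 3 from row 1; 3 bumps 4 from row 2; 4 bumps 5 from row 3; 5 starts row 4. P = [[2], [3], [4], [5]].
Insert 1: 1 bumps 2 from row 1; 2 bumps 3 from row 2; 3 bumps 4 from row 3; 4 bumps 5 from row 4; 5 starts row 5. P = [[1], [2], [3], [4], [5]].
Insert 6: appended to row 1. P = [[1, 6], [2], [3], [4], [5]].

So P = [[1, 6], [2], [3], [4], [5]].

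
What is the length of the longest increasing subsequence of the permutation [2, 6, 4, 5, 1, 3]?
3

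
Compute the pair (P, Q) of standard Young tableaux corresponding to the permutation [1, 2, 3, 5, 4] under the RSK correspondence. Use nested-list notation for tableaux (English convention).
Insert each entry of the permutation into P by Schensted row insertion, recording in Q the position of each new cell.

Insert 1: appended to row 1. P = [[1]].
Insert 2: appended to row 1. P = [[1, 2]].
Insert 3: appended to row 1. P = [[1, 2, 3]].
Insert 5: appended to row 1. P = [[1, 2, 3, 5]].
Insert 4: 4 bumps 5 from row 1; 5 starts row 2. P = [[1, 2, 3, 4], [5]].

So P = [[1, 2, 3, 4], [5]], Q = [[1, 2, 3, 4], [5]].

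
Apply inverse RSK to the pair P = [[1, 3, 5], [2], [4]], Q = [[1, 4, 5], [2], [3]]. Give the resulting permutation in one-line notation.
4 2 1 3 5

Reverse the RSK construction: for i from n down to 1, find the cell of Q containing i, remove the entry at that cell from P, and reverse-bump it up through P; the value ejected from row 1 is w(i).

Step i=5: Q has 5 at row 1, column 3; remove that cell from P, ejecting 5. So w(5) = 5. P is now [[1, 3], [2], [4]].
Step i=4: Q has 4 at row 1, column 2; remove that cell from P, ejecting 3. So w(4) = 3. P is now [[1], [2], [4]].
Step i=3: Q has 3 at row 3, column 1; remove 4 from row 3 of P and reverse-bump: 4 enters row 2 and ejects 2; 2 enters row 1 and ejects 1. So w(3) = 1. P is now [[2], [4]].
Step i=2: Q has 2 at row 2, column 1; remove 4 from row 2 of P and reverse-bump: 4 enters row 1 and ejects 2. So w(2) = 2. P is now [[4]].
Step i=1: Q has 1 at row 1, column 1; remove that cell from P, ejecting 4. So w(1) = 4. P is now [].

So w = 4 2 1 3 5.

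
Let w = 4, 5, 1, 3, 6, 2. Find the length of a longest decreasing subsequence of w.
3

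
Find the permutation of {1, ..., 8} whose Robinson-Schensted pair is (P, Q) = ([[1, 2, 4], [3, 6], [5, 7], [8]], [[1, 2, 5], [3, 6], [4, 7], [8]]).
1 5 3 2 8 7 6 4

Reverse the RSK construction: for i from n down to 1, find the cell of Q containing i, remove the entry at that cell from P, and reverse-bump it up through P; the value ejected from row 1 is w(i).

Step i=8: Q has 8 at row 4, column 1; remove 8 from row 4 of P and reverse-bump: 8 enters row 3 and ejects 7; 7 enters row 2 and ejects 6; 6 enters row 1 and ejects 4. So w(8) = 4. P is now [[1, 2, 6], [3, 7], [5, 8]].
Step i=7: Q has 7 at row 3, column 2; remove 8 from row 3 of P and reverse-bump: 8 enters row 2 and ejects 7; 7 enters row 1 and ejects 6. So w(7) = 6. P is now [[1, 2, 7], [3, 8], [5]].
Step i=6: Q has 6 at row 2, column 2; remove 8 from row 2 of P and reverse-bump: 8 enters row 1 and ejects 7. So w(6) = 7. P is now [[1, 2, 8], [3], [5]].
Step i=5: Q has 5 at row 1, column 3; remove that cell from P, ejecting 8. So w(5) = 8. P is now [[1, 2], [3], [5]].
Step i=4: Q has 4 at row 3, column 1; remove 5 from row 3 of P and reverse-bump: 5 enters row 2 and ejects 3; 3 enters row 1 and ejects 2. So w(4) = 2. P is now [[1, 3], [5]].
Step i=3: Q has 3 at row 2, column 1; remove 5 from row 2 of P and reverse-bump: 5 enters row 1 and ejects 3. So w(3) = 3. P is now [[1, 5]].
Step i=2: Q has 2 at row 1, column 2; remove that cell from P, ejecting 5. So w(2) = 5. P is now [[1]].
Step i=1: Q has 1 at row 1, column 1; remove that cell from P, ejecting 1. So w(1) = 1. P is now [].

So w = 1 5 3 2 8 7 6 4.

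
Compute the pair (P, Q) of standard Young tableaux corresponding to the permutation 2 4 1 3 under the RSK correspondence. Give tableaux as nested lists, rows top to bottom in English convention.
Insert each entry of the permutation into P by Schensted row insertion, recording in Q the position of each new cell.

After inserting 2: P = [[2]].
After inserting 4: P = [[2, 4]].
After inserting 1: P = [[1, 4], [2]].
After inserting 3: P = [[1, 3], [2, 4]].

So P = [[1, 3], [2, 4]], Q = [[1, 2], [3, 4]].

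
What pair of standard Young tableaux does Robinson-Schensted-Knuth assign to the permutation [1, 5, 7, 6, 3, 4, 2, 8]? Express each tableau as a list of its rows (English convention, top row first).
P = [[1, 2, 4, 8], [3, 6], [5], [7]], Q = [[1, 2, 3, 8], [4, 6], [5], [7]]

Insert each entry of the permutation into P by Schensted row insertion, recording in Q the position of each new cell.

Insert 1: appended to row 1. P = [[1]].
Insert 5: appended to row 1. P = [[1, 5]].
Insert 7: appended to row 1. P = [[1, 5, 7]].
Insert 6: 6 bumps 7 from row 1; 7 starts row 2. P = [[1, 5, 6], [7]].
Insert 3: 3 bumps 5 from row 1; 5 bumps 7 from row 2; 7 starts row 3. P = [[1, 3, 6], [5], [7]].
Insert 4: 4 bumps 6 from row 1; 6 appends to row 2. P = [[1, 3, 4], [5, 6], [7]].
Insert 2: 2 bumps 3 from row 1; 3 bumps 5 from row 2; 5 bumps 7 from row 3; 7 starts row 4. P = [[1, 2, 4], [3, 6], [5], [7]].
Insert 8: appended to row 1. P = [[1, 2, 4, 8], [3, 6], [5], [7]].

So P = [[1, 2, 4, 8], [3, 6], [5], [7]], Q = [[1, 2, 3, 8], [4, 6], [5], [7]].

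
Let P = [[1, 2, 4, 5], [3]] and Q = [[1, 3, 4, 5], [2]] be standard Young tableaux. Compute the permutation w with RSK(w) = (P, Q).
3 1 2 4 5

Reverse the RSK construction: for i from n down to 1, find the cell of Q containing i, remove the entry at that cell from P, and reverse-bump it up through P; the value ejected from row 1 is w(i).

Step i=5: Q has 5 at row 1, column 4; remove that cell from P, ejecting 5. So w(5) = 5. P is now [[1, 2, 4], [3]].
Step i=4: Q has 4 at row 1, column 3; remove that cell from P, ejecting 4. So w(4) = 4. P is now [[1, 2], [3]].
Step i=3: Q has 3 at row 1, column 2; remove that cell from P, ejecting 2. So w(3) = 2. P is now [[1], [3]].
Step i=2: Q has 2 at row 2, column 1; remove 3 from row 2 of P and reverse-bump: 3 enters row 1 and ejects 1. So w(2) = 1. P is now [[3]].
Step i=1: Q has 1 at row 1, column 1; remove that cell from P, ejecting 3. So w(1) = 3. P is now [].

So w = 3 1 2 4 5.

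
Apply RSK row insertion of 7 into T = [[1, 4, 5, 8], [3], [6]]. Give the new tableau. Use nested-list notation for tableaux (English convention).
In row 1, 7 replaces 8 (the leftmost entry greater than 7); 8 is bumped to row 2. 8 is appended to row 2. The new tableau is [[1, 4, 5, 7], [3, 8], [6]].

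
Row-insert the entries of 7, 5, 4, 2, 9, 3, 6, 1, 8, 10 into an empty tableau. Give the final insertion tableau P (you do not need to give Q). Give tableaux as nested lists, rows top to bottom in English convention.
Insert 7: appended to row 1. P = [[7]].
Insert 5: 5 bumps 7 from row 1; 7 starts row 2. P = [[5], [7]].
Insert 4: 4 bumps 5 from row 1; 5 bumps 7 from row 2; 7 starts row 3. P = [[4], [5], [7]].
Insert 2: 2 bumps 4 from row 1; 4 bumps 5 from row 2; 5 bumps 7 from row 3; 7 starts row 4. P = [[2], [4], [5], [7]].
Insert 9: appended to row 1. P = [[2, 9], [4], [5], [7]].
Insert 3: 3 bumps 9 from row 1; 9 appends to row 2. P = [[2, 3], [4, 9], [5], [7]].
Insert 6: appended to row 1. P = [[2, 3, 6], [4, 9], [5], [7]].
Insert 1: 1 bumps 2 from row 1; 2 bumps 4 from row 2; 4 bumps 5 from row 3; 5 bumps 7 from row 4; 7 starts row 5. P = [[1, 3, 6], [2, 9], [4], [5], [7]].
Insert 8: appended to row 1. P = [[1, 3, 6, 8], [2, 9], [4], [5], [7]].
Insert 10: appended to row 1. P = [[1, 3, 6, 8, 10], [2, 9], [4], [5], [7]].

So P = [[1, 3, 6, 8, 10], [2, 9], [4], [5], [7]].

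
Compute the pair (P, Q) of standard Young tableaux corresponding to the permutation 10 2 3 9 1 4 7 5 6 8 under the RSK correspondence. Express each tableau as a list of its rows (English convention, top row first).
Insert each entry of the permutation into P by Schensted row insertion, recording in Q the position of each new cell.

Insert 10: appended to row 1. P = [[10]].
Insert 2: 2 bumps 10 from row 1; 10 starts row 2. P = [[2], [10]].
Insert 3: appended to row 1. P = [[2, 3], [10]].
Insert 9: appended to row 1. P = [[2, 3, 9], [10]].
Insert 1: 1 bumps 2 from row 1; 2 bumps 10 from row 2; 10 starts row 3. P = [[1, 3, 9], [2], [10]].
Insert 4: 4 bumps 9 from row 1; 9 appends to row 2. P = [[1, 3, 4], [2, 9], [10]].
Insert 7: appended to row 1. P = [[1, 3, 4, 7], [2, 9], [10]].
Insert 5: 5 bumps 7 from row 1; 7 bumps 9 from row 2; 9 bumps 10 from row 3; 10 starts row 4. P = [[1, 3, 4, 5], [2, 7], [9], [10]].
Insert 6: appended to row 1. P = [[1, 3, 4, 5, 6], [2, 7], [9], [10]].
Insert 8: appended to row 1. P = [[1, 3, 4, 5, 6, 8], [2, 7], [9], [10]].

So P = [[1, 3, 4, 5, 6, 8], [2, 7], [9], [10]], Q = [[1, 3, 4, 7, 9, 10], [2, 6], [5], [8]].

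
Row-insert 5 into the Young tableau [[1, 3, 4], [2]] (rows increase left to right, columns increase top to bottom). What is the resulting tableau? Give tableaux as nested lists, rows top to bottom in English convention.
5 is larger than every entry of row 1, so it is appended to row 1. The new tableau is [[1, 3, 4, 5], [2]].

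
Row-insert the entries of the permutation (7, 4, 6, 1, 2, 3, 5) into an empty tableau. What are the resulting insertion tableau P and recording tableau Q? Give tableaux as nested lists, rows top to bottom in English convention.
P = [[1, 2, 3, 5], [4, 6], [7]], Q = [[1, 3, 6, 7], [2, 5], [4]]

Insert each entry of the permutation into P by Schensted row insertion, recording in Q the position of each new cell.

Insert 7: appended to row 1. P = [[7]], Q = [[1]].
Insert 4: 4 bumps 7 from row 1; 7 starts row 2. P = [[4], [7]], Q = [[1], [2]].
Insert 6: appended to row 1. P = [[4, 6], [7]], Q = [[1, 3], [2]].
Insert 1: 1 bumps 4 from row 1; 4 bumps 7 from row 2; 7 starts row 3. P = [[1, 6], [4], [7]], Q = [[1, 3], [2], [4]].
Insert 2: 2 bumps 6 from row 1; 6 appends to row 2. P = [[1, 2], [4, 6], [7]], Q = [[1, 3], [2, 5], [4]].
Insert 3: appended to row 1. P = [[1, 2, 3], [4, 6], [7]], Q = [[1, 3, 6], [2, 5], [4]].
Insert 5: appended to row 1. P = [[1, 2, 3, 5], [4, 6], [7]], Q = [[1, 3, 6, 7], [2, 5], [4]].

So P = [[1, 2, 3, 5], [4, 6], [7]], Q = [[1, 3, 6, 7], [2, 5], [4]].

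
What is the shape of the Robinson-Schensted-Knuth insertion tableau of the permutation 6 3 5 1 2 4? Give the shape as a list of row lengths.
[3, 2, 1]

Row-insert each entry into an empty tableau.

After inserting 6: P = [[6]].
After inserting 3: P = [[3], [6]].
After inserting 5: P = [[3, 5], [6]].
After inserting 1: P = [[1, 5], [3], [6]].
After inserting 2: P = [[1, 2], [3, 5], [6]].
After inserting 4: P = [[1, 2, 4], [3, 5], [6]].

The final insertion tableau P = [[1, 2, 4], [3, 5], [6]] has shape [3, 2, 1].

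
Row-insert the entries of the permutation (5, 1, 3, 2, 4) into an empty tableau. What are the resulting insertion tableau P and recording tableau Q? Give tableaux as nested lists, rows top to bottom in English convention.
Insert each entry of the permutation into P by Schensted row insertion, recording in Q the position of each new cell.

Insert 5: appended to row 1. P = [[5]], Q = [[1]].
Insert 1: 1 bumps 5 from row 1; 5 starts row 2. P = [[1], [5]], Q = [[1], [2]].
Insert 3: appended to row 1. P = [[1, 3], [5]], Q = [[1, 3], [2]].
Insert 2: 2 bumps 3 from row 1; 3 bumps 5 from row 2; 5 starts row 3. P = [[1, 2], [3], [5]], Q = [[1, 3], [2], [4]].
Insert 4: appended to row 1. P = [[1, 2, 4], [3], [5]], Q = [[1, 3, 5], [2], [4]].

So P = [[1, 2, 4], [3], [5]], Q = [[1, 3, 5], [2], [4]].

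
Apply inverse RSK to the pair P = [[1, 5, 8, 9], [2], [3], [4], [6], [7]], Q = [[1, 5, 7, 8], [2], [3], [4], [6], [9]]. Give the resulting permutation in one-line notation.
Reverse the RSK construction: for i from n down to 1, find the cell of Q containing i, remove the entry at that cell from P, and reverse-bump it up through P; the value ejected from row 1 is w(i).

Step i=9: Q has 9 at row 6, column 1; remove 7 from row 6 of P and reverse-bump: 7 enters row 5 and ejects 6; 6 enters row 4 and ejects 4; 4 enters row 3 and ejects 3; 3 enters row 2 and ejects 2; 2 enters row 1 and ejects 1. So w(9) = 1. P is now [[2, 5, 8, 9], [3], [4], [6], [7]].
Step i=8: Q has 8 at row 1, column 4; remove that cell from P, ejecting 9. So w(8) = 9. P is now [[2, 5, 8], [3], [4], [6], [7]].
Step i=7: Q has 7 at row 1, column 3; remove that cell from P, ejecting 8. So w(7) = 8. P is now [[2, 5], [3], [4], [6], [7]].
Step i=6: Q has 6 at row 5, column 1; remove 7 from row 5 of P and reverse-bump: 7 enters row 4 and ejects 6; 6 enters row 3 and ejects 4; 4 enters row 2 and ejects 3; 3 enters row 1 and ejects 2. So w(6) = 2. P is now [[3, 5], [4], [6], [7]].
Step i=5: Q has 5 at row 1, column 2; remove that cell from P, ejecting 5. So w(5) = 5. P is now [[3], [4], [6], [7]].
Step i=4: Q has 4 at row 4, column 1; remove 7 from row 4 of P and reverse-bump: 7 enters row 3 and ejects 6; 6 enters row 2 and ejects 4; 4 enters row 1 and ejects 3. So w(4) = 3. P is now [[4], [6], [7]].
Step i=3: Q has 3 at row 3, column 1; remove 7 from row 3 of P and reverse-bump: 7 enters row 2 and ejects 6; 6 enters row 1 and ejects 4. So w(3) = 4. P is now [[6], [7]].
Step i=2: Q has 2 at row 2, column 1; remove 7 from row 2 of P and reverse-bump: 7 enters row 1 and ejects 6. So w(2) = 6. P is now [[7]].
Step i=1: Q has 1 at row 1, column 1; remove that cell from P, ejecting 7. So w(1) = 7. P is now [].

So w = 7 6 4 3 5 2 8 9 1.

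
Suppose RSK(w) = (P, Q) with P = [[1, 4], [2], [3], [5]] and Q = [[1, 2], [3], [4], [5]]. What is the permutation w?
3 5 4 2 1

Reverse RSK: for i = n, n-1, ..., 1, locate i in Q, remove the corresponding corner cell from P, and reverse-bump its entry up through P; the value ejected from row 1 is w(i).

So w = 3 5 4 2 1.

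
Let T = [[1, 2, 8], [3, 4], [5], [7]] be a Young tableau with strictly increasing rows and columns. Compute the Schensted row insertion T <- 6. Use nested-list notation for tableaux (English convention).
In row 1, 6 replaces 8 (the leftmost entry greater than 6); 8 is bumped to row 2. 8 is appended to row 2. The new tableau is [[1, 2, 6], [3, 4, 8], [5], [7]].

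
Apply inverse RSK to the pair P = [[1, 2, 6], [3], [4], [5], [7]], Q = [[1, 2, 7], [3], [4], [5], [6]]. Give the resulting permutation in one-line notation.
1 7 5 4 3 2 6

Reverse the RSK construction: for i from n down to 1, find the cell of Q containing i, remove the entry at that cell from P, and reverse-bump it up through P; the value ejected from row 1 is w(i).

Step i=7: Q has 7 at row 1, column 3; remove that cell from P, ejecting 6. So w(7) = 6. P is now [[1, 2], [3], [4], [5], [7]].
Step i=6: Q has 6 at row 5, column 1; remove 7 from row 5 of P and reverse-bump: 7 enters row 4 and ejects 5; 5 enters row 3 and ejects 4; 4 enters row 2 and ejects 3; 3 enters row 1 and ejects 2. So w(6) = 2. P is now [[1, 3], [4], [5], [7]].
Step i=5: Q has 5 at row 4, column 1; remove 7 from row 4 of P and reverse-bump: 7 enters row 3 and ejects 5; 5 enters row 2 and ejects 4; 4 enters row 1 and ejects 3. So w(5) = 3. P is now [[1, 4], [5], [7]].
Step i=4: Q has 4 at row 3, column 1; remove 7 from row 3 of P and reverse-bump: 7 enters row 2 and ejects 5; 5 enters row 1 and ejects 4. So w(4) = 4. P is now [[1, 5], [7]].
Step i=3: Q has 3 at row 2, column 1; remove 7 from row 2 of P and reverse-bump: 7 enters row 1 and ejects 5. So w(3) = 5. P is now [[1, 7]].
Step i=2: Q has 2 at row 1, column 2; remove that cell from P, ejecting 7. So w(2) = 7. P is now [[1]].
Step i=1: Q has 1 at row 1, column 1; remove that cell from P, ejecting 1. So w(1) = 1. P is now [].

So w = 1 7 5 4 3 2 6.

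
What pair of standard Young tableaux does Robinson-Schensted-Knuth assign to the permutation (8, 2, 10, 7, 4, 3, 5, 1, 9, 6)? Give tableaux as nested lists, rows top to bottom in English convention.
P = [[1, 3, 5, 6], [2, 9], [4, 10], [7], [8]], Q = [[1, 3, 7, 9], [2, 4], [5, 10], [6], [8]]

Insert each entry of the permutation into P by Schensted row insertion, recording in Q the position of each new cell.

After inserting 8: P = [[8]].
After inserting 2: P = [[2], [8]].
After inserting 10: P = [[2, 10], [8]].
After inserting 7: P = [[2, 7], [8, 10]].
After inserting 4: P = [[2, 4], [7, 10], [8]].
After inserting 3: P = [[2, 3], [4, 10], [7], [8]].
After inserting 5: P = [[2, 3, 5], [4, 10], [7], [8]].
After inserting 1: P = [[1, 3, 5], [2, 10], [4], [7], [8]].
After inserting 9: P = [[1, 3, 5, 9], [2, 10], [4], [7], [8]].
After inserting 6: P = [[1, 3, 5, 6], [2, 9], [4, 10], [7], [8]].

So P = [[1, 3, 5, 6], [2, 9], [4, 10], [7], [8]], Q = [[1, 3, 7, 9], [2, 4], [5, 10], [6], [8]].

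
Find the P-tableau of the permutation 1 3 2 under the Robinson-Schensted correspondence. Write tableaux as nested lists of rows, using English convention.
Insert 1: appended to row 1. P = [[1]].
Insert 3: appended to row 1. P = [[1, 3]].
Insert 2: 2 bumps 3 from row 1; 3 starts row 2. P = [[1, 2], [3]].

So P = [[1, 2], [3]].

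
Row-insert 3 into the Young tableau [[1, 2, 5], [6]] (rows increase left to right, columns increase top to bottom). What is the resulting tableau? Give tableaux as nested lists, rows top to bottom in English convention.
In row 1, 3 replaces 5 (the leftmost entry greater than 3); 5 is bumped to row 2. In row 2, 5 replaces 6 (the leftmost entry greater than 5); 6 is bumped to row 3. 6 starts a new row 3. The new tableau is [[1, 2, 3], [5], [6]].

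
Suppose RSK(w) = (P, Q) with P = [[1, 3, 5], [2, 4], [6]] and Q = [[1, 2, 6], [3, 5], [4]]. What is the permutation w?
Reverse the RSK construction: for i from n down to 1, find the cell of Q containing i, remove the entry at that cell from P, and reverse-bump it up through P; the value ejected from row 1 is w(i).

Step i=6: Q has 6 at row 1, column 3; remove that cell from P, ejecting 5. So w(6) = 5. P is now [[1, 3], [2, 4], [6]].
Step i=5: Q has 5 at row 2, column 2; remove 4 from row 2 of P and reverse-bump: 4 enters row 1 and ejects 3. So w(5) = 3. P is now [[1, 4], [2], [6]].
Step i=4: Q has 4 at row 3, column 1; remove 6 from row 3 of P and reverse-bump: 6 enters row 2 and ejects 2; 2 enters row 1 and ejects 1. So w(4) = 1. P is now [[2, 4], [6]].
Step i=3: Q has 3 at row 2, column 1; remove 6 from row 2 of P and reverse-bump: 6 enters row 1 and ejects 4. So w(3) = 4. P is now [[2, 6]].
Step i=2: Q has 2 at row 1, column 2; remove that cell from P, ejecting 6. So w(2) = 6. P is now [[2]].
Step i=1: Q has 1 at row 1, column 1; remove that cell from P, ejecting 2. So w(1) = 2. P is now [].

So w = 2 6 4 1 3 5.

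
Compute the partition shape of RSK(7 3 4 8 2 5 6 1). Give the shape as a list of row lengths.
[4, 2, 1, 1]

RSK row insertion gives P = [[1, 4, 5, 6], [2, 8], [3], [7]], which has shape [4, 2, 1, 1].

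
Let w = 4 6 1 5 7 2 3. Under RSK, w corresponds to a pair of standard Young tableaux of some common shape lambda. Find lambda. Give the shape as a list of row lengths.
RSK row insertion gives P = [[1, 2, 3], [4, 5, 7], [6]], which has shape [3, 3, 1].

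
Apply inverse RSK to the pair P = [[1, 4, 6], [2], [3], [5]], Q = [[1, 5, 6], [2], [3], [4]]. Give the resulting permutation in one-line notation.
5 3 2 1 4 6

Reverse the RSK construction: for i from n down to 1, find the cell of Q containing i, remove the entry at that cell from P, and reverse-bump it up through P; the value ejected from row 1 is w(i).

Step i=6: Q has 6 at row 1, column 3; remove that cell from P, ejecting 6. So w(6) = 6. P is now [[1, 4], [2], [3], [5]].
Step i=5: Q has 5 at row 1, column 2; remove that cell from P, ejecting 4. So w(5) = 4. P is now [[1], [2], [3], [5]].
Step i=4: Q has 4 at row 4, column 1; remove 5 from row 4 of P and reverse-bump: 5 enters row 3 and ejects 3; 3 enters row 2 and ejects 2; 2 enters row 1 and ejects 1. So w(4) = 1. P is now [[2], [3], [5]].
Step i=3: Q has 3 at row 3, column 1; remove 5 from row 3 of P and reverse-bump: 5 enters row 2 and ejects 3; 3 enters row 1 and ejects 2. So w(3) = 2. P is now [[3], [5]].
Step i=2: Q has 2 at row 2, column 1; remove 5 from row 2 of P and reverse-bump: 5 enters row 1 and ejects 3. So w(2) = 3. P is now [[5]].
Step i=1: Q has 1 at row 1, column 1; remove that cell from P, ejecting 5. So w(1) = 5. P is now [].

So w = 5 3 2 1 4 6.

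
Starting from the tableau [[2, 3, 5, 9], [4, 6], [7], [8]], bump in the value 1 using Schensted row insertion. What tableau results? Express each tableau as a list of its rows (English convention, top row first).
[[1, 3, 5, 9], [2, 6], [4], [7], [8]]

In row 1, 1 replaces 2 (the leftmost entry greater than 1); 2 is bumped to row 2. In row 2, 2 replaces 4 (the leftmost entry greater than 2); 4 is bumped to row 3. In row 3, 4 replaces 7 (the leftmost entry greater than 4); 7 is bumped to row 4. In row 4, 7 replaces 8 (the leftmost entry greater than 7); 8 is bumped to row 5. 8 starts a new row 5. The new tableau is [[1, 3, 5, 9], [2, 6], [4], [7], [8]].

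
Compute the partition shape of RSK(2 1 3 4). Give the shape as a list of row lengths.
Row-insert each entry into an empty tableau.

After inserting 2: P = [[2]].
After inserting 1: P = [[1], [2]].
After inserting 3: P = [[1, 3], [2]].
After inserting 4: P = [[1, 3, 4], [2]].

The final insertion tableau P = [[1, 3, 4], [2]] has shape [3, 1].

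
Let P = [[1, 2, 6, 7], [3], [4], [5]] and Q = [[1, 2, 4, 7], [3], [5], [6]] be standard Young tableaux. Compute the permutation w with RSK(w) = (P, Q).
Reverse the RSK construction: for i from n down to 1, find the cell of Q containing i, remove the entry at that cell from P, and reverse-bump it up through P; the value ejected from row 1 is w(i).

Step i=7: Q has 7 at row 1, column 4; remove that cell from P, ejecting 7. So w(7) = 7. P is now [[1, 2, 6], [3], [4], [5]].
Step i=6: Q has 6 at row 4, column 1; remove 5 from row 4 of P and reverse-bump: 5 enters row 3 and ejects 4; 4 enters row 2 and ejects 3; 3 enters row 1 and ejects 2. So w(6) = 2. P is now [[1, 3, 6], [4], [5]].
Step i=5: Q has 5 at row 3, column 1; remove 5 from row 3 of P and reverse-bump: 5 enters row 2 and ejects 4; 4 enters row 1 and ejects 3. So w(5) = 3. P is now [[1, 4, 6], [5]].
Step i=4: Q has 4 at row 1, column 3; remove that cell from P, ejecting 6. So w(4) = 6. P is now [[1, 4], [5]].
Step i=3: Q has 3 at row 2, column 1; remove 5 from row 2 of P and reverse-bump: 5 enters row 1 and ejects 4. So w(3) = 4. P is now [[1, 5]].
Step i=2: Q has 2 at row 1, column 2; remove that cell from P, ejecting 5. So w(2) = 5. P is now [[1]].
Step i=1: Q has 1 at row 1, column 1; remove that cell from P, ejecting 1. So w(1) = 1. P is now [].

So w = 1 5 4 6 3 2 7.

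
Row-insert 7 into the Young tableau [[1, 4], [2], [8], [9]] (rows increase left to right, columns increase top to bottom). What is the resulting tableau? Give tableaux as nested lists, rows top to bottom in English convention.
7 is larger than every entry of row 1, so it is appended to row 1. The new tableau is [[1, 4, 7], [2], [8], [9]].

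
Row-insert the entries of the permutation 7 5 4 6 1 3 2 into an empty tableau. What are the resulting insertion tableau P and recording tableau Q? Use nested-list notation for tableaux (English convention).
Insert each entry of the permutation into P by Schensted row insertion, recording in Q the position of each new cell.

After inserting 7: P = [[7]].
After inserting 5: P = [[5], [7]].
After inserting 4: P = [[4], [5], [7]].
After inserting 6: P = [[4, 6], [5], [7]].
After inserting 1: P = [[1, 6], [4], [5], [7]].
After inserting 3: P = [[1, 3], [4, 6], [5], [7]].
After inserting 2: P = [[1, 2], [3, 6], [4], [5], [7]].

So P = [[1, 2], [3, 6], [4], [5], [7]], Q = [[1, 4], [2, 6], [3], [5], [7]].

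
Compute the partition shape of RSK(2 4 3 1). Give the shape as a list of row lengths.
RSK row insertion gives P = [[1, 3], [2], [4]], which has shape [2, 1, 1].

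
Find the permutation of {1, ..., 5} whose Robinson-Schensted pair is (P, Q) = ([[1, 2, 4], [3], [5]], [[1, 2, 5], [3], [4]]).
1 5 3 2 4

Reverse the RSK construction: for i from n down to 1, find the cell of Q containing i, remove the entry at that cell from P, and reverse-bump it up through P; the value ejected from row 1 is w(i).

Step i=5: Q has 5 at row 1, column 3; remove that cell from P, ejecting 4. So w(5) = 4. P is now [[1, 2], [3], [5]].
Step i=4: Q has 4 at row 3, column 1; remove 5 from row 3 of P and reverse-bump: 5 enters row 2 and ejects 3; 3 enters row 1 and ejects 2. So w(4) = 2. P is now [[1, 3], [5]].
Step i=3: Q has 3 at row 2, column 1; remove 5 from row 2 of P and reverse-bump: 5 enters row 1 and ejects 3. So w(3) = 3. P is now [[1, 5]].
Step i=2: Q has 2 at row 1, column 2; remove that cell from P, ejecting 5. So w(2) = 5. P is now [[1]].
Step i=1: Q has 1 at row 1, column 1; remove that cell from P, ejecting 1. So w(1) = 1. P is now [].

So w = 1 5 3 2 4.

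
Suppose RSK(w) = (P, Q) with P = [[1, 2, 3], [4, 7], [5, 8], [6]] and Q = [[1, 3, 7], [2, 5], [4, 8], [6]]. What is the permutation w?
6 5 8 1 4 2 7 3

Reverse the RSK construction: for i from n down to 1, find the cell of Q containing i, remove the entry at that cell from P, and reverse-bump it up through P; the value ejected from row 1 is w(i).

Step i=8: Q has 8 at row 3, column 2; remove 8 from row 3 of P and reverse-bump: 8 enters row 2 and ejects 7; 7 enters row 1 and ejects 3. So w(8) = 3. P is now [[1, 2, 7], [4, 8], [5], [6]].
Step i=7: Q has 7 at row 1, column 3; remove that cell from P, ejecting 7. So w(7) = 7. P is now [[1, 2], [4, 8], [5], [6]].
Step i=6: Q has 6 at row 4, column 1; remove 6 from row 4 of P and reverse-bump: 6 enters row 3 and ejects 5; 5 enters row 2 and ejects 4; 4 enters row 1 and ejects 2. So w(6) = 2. P is now [[1, 4], [5, 8], [6]].
Step i=5: Q has 5 at row 2, column 2; remove 8 from row 2 of P and reverse-bump: 8 enters row 1 and ejects 4. So w(5) = 4. P is now [[1, 8], [5], [6]].
Step i=4: Q has 4 at row 3, column 1; remove 6 from row 3 of P and reverse-bump: 6 enters row 2 and ejects 5; 5 enters row 1 and ejects 1. So w(4) = 1. P is now [[5, 8], [6]].
Step i=3: Q has 3 at row 1, column 2; remove that cell from P, ejecting 8. So w(3) = 8. P is now [[5], [6]].
Step i=2: Q has 2 at row 2, column 1; remove 6 from row 2 of P and reverse-bump: 6 enters row 1 and ejects 5. So w(2) = 5. P is now [[6]].
Step i=1: Q has 1 at row 1, column 1; remove that cell from P, ejecting 6. So w(1) = 6. P is now [].

So w = 6 5 8 1 4 2 7 3.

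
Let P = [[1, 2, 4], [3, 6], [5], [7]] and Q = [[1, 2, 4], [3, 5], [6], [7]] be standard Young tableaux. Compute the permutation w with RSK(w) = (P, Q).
1 5 3 7 6 4 2

Reverse RSK: for i = n, n-1, ..., 1, locate i in Q, remove the corresponding corner cell from P, and reverse-bump its entry up through P; the value ejected from row 1 is w(i).

So w = 1 5 3 7 6 4 2.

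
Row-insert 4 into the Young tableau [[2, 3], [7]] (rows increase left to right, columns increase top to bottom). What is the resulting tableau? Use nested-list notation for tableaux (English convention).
4 is larger than every entry of row 1, so it is appended to row 1. The new tableau is [[2, 3, 4], [7]].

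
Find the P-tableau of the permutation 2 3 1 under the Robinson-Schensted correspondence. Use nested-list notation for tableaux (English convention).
After inserting 2: P = [[2]].
After inserting 3: P = [[2, 3]].
After inserting 1: P = [[1, 3], [2]].

So P = [[1, 3], [2]].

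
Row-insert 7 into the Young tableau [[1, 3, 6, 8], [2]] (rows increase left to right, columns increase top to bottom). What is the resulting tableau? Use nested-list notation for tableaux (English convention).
In row 1, 7 replaces 8 (the leftmost entry greater than 7); 8 is bumped to row 2. 8 is appended to row 2. The new tableau is [[1, 3, 6, 7], [2, 8]].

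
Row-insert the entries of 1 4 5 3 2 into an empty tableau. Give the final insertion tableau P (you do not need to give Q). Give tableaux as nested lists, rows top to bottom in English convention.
Insert 1: appended to row 1. P = [[1]].
Insert 4: appended to row 1. P = [[1, 4]].
Insert 5: appended to row 1. P = [[1, 4, 5]].
Insert 3: 3 bumps 4 from row 1; 4 starts row 2. P = [[1, 3, 5], [4]].
Insert 2: 2 bumps 3 from row 1; 3 bumps 4 from row 2; 4 starts row 3. P = [[1, 2, 5], [3], [4]].

So P = [[1, 2, 5], [3], [4]].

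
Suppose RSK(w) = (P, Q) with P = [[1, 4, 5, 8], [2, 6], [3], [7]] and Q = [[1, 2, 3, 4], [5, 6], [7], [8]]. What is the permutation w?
3 4 7 8 2 6 5 1

Reverse the RSK construction: for i from n down to 1, find the cell of Q containing i, remove the entry at that cell from P, and reverse-bump it up through P; the value ejected from row 1 is w(i).

Step i=8: Q has 8 at row 4, column 1; remove 7 from row 4 of P and reverse-bump: 7 enters row 3 and ejects 3; 3 enters row 2 and ejects 2; 2 enters row 1 and ejects 1. So w(8) = 1. P is now [[2, 4, 5, 8], [3, 6], [7]].
Step i=7: Q has 7 at row 3, column 1; remove 7 from row 3 of P and reverse-bump: 7 enters row 2 and ejects 6; 6 enters row 1 and ejects 5. So w(7) = 5. P is now [[2, 4, 6, 8], [3, 7]].
Step i=6: Q has 6 at row 2, column 2; remove 7 from row 2 of P and reverse-bump: 7 enters row 1 and ejects 6. So w(6) = 6. P is now [[2, 4, 7, 8], [3]].
Step i=5: Q has 5 at row 2, column 1; remove 3 from row 2 of P and reverse-bump: 3 enters row 1 and ejects 2. So w(5) = 2. P is now [[3, 4, 7, 8]].
Step i=4: Q has 4 at row 1, column 4; remove that cell from P, ejecting 8. So w(4) = 8. P is now [[3, 4, 7]].
Step i=3: Q has 3 at row 1, column 3; remove that cell from P, ejecting 7. So w(3) = 7. P is now [[3, 4]].
Step i=2: Q has 2 at row 1, column 2; remove that cell from P, ejecting 4. So w(2) = 4. P is now [[3]].
Step i=1: Q has 1 at row 1, column 1; remove that cell from P, ejecting 3. So w(1) = 3. P is now [].

So w = 3 4 7 8 2 6 5 1.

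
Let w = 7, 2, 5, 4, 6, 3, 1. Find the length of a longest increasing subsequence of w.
3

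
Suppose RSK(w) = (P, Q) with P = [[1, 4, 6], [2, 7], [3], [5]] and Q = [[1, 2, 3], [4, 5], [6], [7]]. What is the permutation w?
3 5 7 4 6 2 1

Reverse the RSK construction: for i from n down to 1, find the cell of Q containing i, remove the entry at that cell from P, and reverse-bump it up through P; the value ejected from row 1 is w(i).

Step i=7: Q has 7 at row 4, column 1; remove 5 from row 4 of P and reverse-bump: 5 enters row 3 and ejects 3; 3 enters row 2 and ejects 2; 2 enters row 1 and ejects 1. So w(7) = 1. P is now [[2, 4, 6], [3, 7], [5]].
Step i=6: Q has 6 at row 3, column 1; remove 5 from row 3 of P and reverse-bump: 5 enters row 2 and ejects 3; 3 enters row 1 and ejects 2. So w(6) = 2. P is now [[3, 4, 6], [5, 7]].
Step i=5: Q has 5 at row 2, column 2; remove 7 from row 2 of P and reverse-bump: 7 enters row 1 and ejects 6. So w(5) = 6. P is now [[3, 4, 7], [5]].
Step i=4: Q has 4 at row 2, column 1; remove 5 from row 2 of P and reverse-bump: 5 enters row 1 and ejects 4. So w(4) = 4. P is now [[3, 5, 7]].
Step i=3: Q has 3 at row 1, column 3; remove that cell from P, ejecting 7. So w(3) = 7. P is now [[3, 5]].
Step i=2: Q has 2 at row 1, column 2; remove that cell from P, ejecting 5. So w(2) = 5. P is now [[3]].
Step i=1: Q has 1 at row 1, column 1; remove that cell from P, ejecting 3. So w(1) = 3. P is now [].

So w = 3 5 7 4 6 2 1.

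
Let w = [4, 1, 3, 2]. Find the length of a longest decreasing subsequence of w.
3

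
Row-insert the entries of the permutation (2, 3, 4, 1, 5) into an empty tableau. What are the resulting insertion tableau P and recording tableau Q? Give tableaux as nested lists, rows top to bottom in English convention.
Insert each entry of the permutation into P by Schensted row insertion, recording in Q the position of each new cell.

Insert 2: appended to row 1. P = [[2]], Q = [[1]].
Insert 3: appended to row 1. P = [[2, 3]], Q = [[1, 2]].
Insert 4: appended to row 1. P = [[2, 3, 4]], Q = [[1, 2, 3]].
Insert 1: 1 bumps 2 from row 1; 2 starts row 2. P = [[1, 3, 4], [2]], Q = [[1, 2, 3], [4]].
Insert 5: appended to row 1. P = [[1, 3, 4, 5], [2]], Q = [[1, 2, 3, 5], [4]].

So P = [[1, 3, 4, 5], [2]], Q = [[1, 2, 3, 5], [4]].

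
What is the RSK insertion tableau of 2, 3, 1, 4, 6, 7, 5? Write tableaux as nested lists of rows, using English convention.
Insert 2: appended to row 1. P = [[2]].
Insert 3: appended to row 1. P = [[2, 3]].
Insert 1: 1 bumps 2 from row 1; 2 starts row 2. P = [[1, 3], [2]].
Insert 4: appended to row 1. P = [[1, 3, 4], [2]].
Insert 6: appended to row 1. P = [[1, 3, 4, 6], [2]].
Insert 7: appended to row 1. P = [[1, 3, 4, 6, 7], [2]].
Insert 5: 5 bumps 6 from row 1; 6 appends to row 2. P = [[1, 3, 4, 5, 7], [2, 6]].

So P = [[1, 3, 4, 5, 7], [2, 6]].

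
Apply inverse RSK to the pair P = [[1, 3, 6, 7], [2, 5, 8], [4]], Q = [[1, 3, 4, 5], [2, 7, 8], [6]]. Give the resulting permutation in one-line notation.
4 2 5 6 8 1 3 7

Reverse the RSK construction: for i from n down to 1, find the cell of Q containing i, remove the entry at that cell from P, and reverse-bump it up through P; the value ejected from row 1 is w(i).

Step i=8: Q has 8 at row 2, column 3; remove 8 from row 2 of P and reverse-bump: 8 enters row 1 and ejects 7. So w(8) = 7. P is now [[1, 3, 6, 8], [2, 5], [4]].
Step i=7: Q has 7 at row 2, column 2; remove 5 from row 2 of P and reverse-bump: 5 enters row 1 and ejects 3. So w(7) = 3. P is now [[1, 5, 6, 8], [2], [4]].
Step i=6: Q has 6 at row 3, column 1; remove 4 from row 3 of P and reverse-bump: 4 enters row 2 and ejects 2; 2 enters row 1 and ejects 1. So w(6) = 1. P is now [[2, 5, 6, 8], [4]].
Step i=5: Q has 5 at row 1, column 4; remove that cell from P, ejecting 8. So w(5) = 8. P is now [[2, 5, 6], [4]].
Step i=4: Q has 4 at row 1, column 3; remove that cell from P, ejecting 6. So w(4) = 6. P is now [[2, 5], [4]].
Step i=3: Q has 3 at row 1, column 2; remove that cell from P, ejecting 5. So w(3) = 5. P is now [[2], [4]].
Step i=2: Q has 2 at row 2, column 1; remove 4 from row 2 of P and reverse-bump: 4 enters row 1 and ejects 2. So w(2) = 2. P is now [[4]].
Step i=1: Q has 1 at row 1, column 1; remove that cell from P, ejecting 4. So w(1) = 4. P is now [].

So w = 4 2 5 6 8 1 3 7.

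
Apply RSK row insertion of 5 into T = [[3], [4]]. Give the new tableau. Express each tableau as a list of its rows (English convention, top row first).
[[3, 5], [4]]

5 is larger than every entry of row 1, so it is appended to row 1. The new tableau is [[3, 5], [4]].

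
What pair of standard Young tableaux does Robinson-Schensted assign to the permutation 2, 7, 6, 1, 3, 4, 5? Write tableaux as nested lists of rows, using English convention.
Insert each entry of the permutation into P by Schensted row insertion, recording in Q the position of each new cell.

After inserting 2: P = [[2]].
After inserting 7: P = [[2, 7]].
After inserting 6: P = [[2, 6], [7]].
After inserting 1: P = [[1, 6], [2], [7]].
After inserting 3: P = [[1, 3], [2, 6], [7]].
After inserting 4: P = [[1, 3, 4], [2, 6], [7]].
After inserting 5: P = [[1, 3, 4, 5], [2, 6], [7]].

So P = [[1, 3, 4, 5], [2, 6], [7]], Q = [[1, 2, 6, 7], [3, 5], [4]].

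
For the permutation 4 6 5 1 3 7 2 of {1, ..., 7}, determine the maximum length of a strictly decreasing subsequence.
4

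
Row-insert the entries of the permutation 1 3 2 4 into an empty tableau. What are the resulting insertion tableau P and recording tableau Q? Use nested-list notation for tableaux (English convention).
Insert each entry of the permutation into P by Schensted row insertion, recording in Q the position of each new cell.

Insert 1: appended to row 1. P = [[1]].
Insert 3: appended to row 1. P = [[1, 3]].
Insert 2: 2 bumps 3 from row 1; 3 starts row 2. P = [[1, 2], [3]].
Insert 4: appended to row 1. P = [[1, 2, 4], [3]].

So P = [[1, 2, 4], [3]], Q = [[1, 2, 4], [3]].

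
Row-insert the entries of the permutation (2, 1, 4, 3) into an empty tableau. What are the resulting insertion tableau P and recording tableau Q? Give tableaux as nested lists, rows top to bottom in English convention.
P = [[1, 3], [2, 4]], Q = [[1, 3], [2, 4]]

Insert each entry of the permutation into P by Schensted row insertion, recording in Q the position of each new cell.

Insert 2: appended to row 1. P = [[2]].
Insert 1: 1 bumps 2 from row 1; 2 starts row 2. P = [[1], [2]].
Insert 4: appended to row 1. P = [[1, 4], [2]].
Insert 3: 3 bumps 4 from row 1; 4 appends to row 2. P = [[1, 3], [2, 4]].

So P = [[1, 3], [2, 4]], Q = [[1, 3], [2, 4]].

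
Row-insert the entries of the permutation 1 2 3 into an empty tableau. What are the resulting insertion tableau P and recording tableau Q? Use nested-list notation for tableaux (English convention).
P = [[1, 2, 3]], Q = [[1, 2, 3]]

Insert each entry of the permutation into P by Schensted row insertion, recording in Q the position of each new cell.

Insert 1: appended to row 1. P = [[1]].
Insert 2: appended to row 1. P = [[1, 2]].
Insert 3: appended to row 1. P = [[1, 2, 3]].

So P = [[1, 2, 3]], Q = [[1, 2, 3]].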